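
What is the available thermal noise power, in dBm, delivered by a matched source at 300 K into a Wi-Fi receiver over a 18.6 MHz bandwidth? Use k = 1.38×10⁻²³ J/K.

P_n = kTB = 1.38×10⁻²³ × 300 × 1.86×10⁷ = 7.70×10⁻¹⁴ W
In dBm: 10 log₁₀(7.70×10⁻¹⁴ / 10⁻³) = −101.1 dBm

−101.1 dBm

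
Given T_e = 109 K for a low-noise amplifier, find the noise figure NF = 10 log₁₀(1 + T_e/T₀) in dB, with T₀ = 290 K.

1.39 dB

F = 1 + T_e/T₀ = 1 + 109/290 = 1.37586
NF = 10 log₁₀(1.37586) = 1.39 dB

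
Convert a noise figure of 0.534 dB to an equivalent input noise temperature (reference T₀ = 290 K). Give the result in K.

37.9 K

F = 10^(0.534/10) = 1.13084
T_e = (F − 1)·T₀ = (1.13084 − 1) × 290 = 37.9 K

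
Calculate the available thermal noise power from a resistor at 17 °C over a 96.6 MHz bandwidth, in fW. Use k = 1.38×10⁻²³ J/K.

T = 17 °C + 273.15 = 290.15 K
P_n = kTB = 1.38×10⁻²³ × 290.15 × 9.66×10⁷ = 3.87×10⁻¹³ W = 387 fW

387 fW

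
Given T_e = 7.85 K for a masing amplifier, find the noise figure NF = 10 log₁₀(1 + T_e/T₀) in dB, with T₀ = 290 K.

0.116 dB

F = 1 + T_e/T₀ = 1 + 7.85/290 = 1.02707
NF = 10 log₁₀(1.02707) = 0.116 dB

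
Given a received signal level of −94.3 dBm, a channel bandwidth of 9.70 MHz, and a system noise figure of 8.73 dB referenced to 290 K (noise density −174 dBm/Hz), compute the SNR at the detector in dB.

Noise floor: N = −174 + 10 log₁₀(B) + NF
10 log₁₀(9.70×10⁶) = 69.87 dB
N = −174 + 69.87 + 8.73 = −95.40 dBm
SNR = P_sig − N = −94.3 − (−95.40) = 1.10 dB → 1.1 dB

1.1 dB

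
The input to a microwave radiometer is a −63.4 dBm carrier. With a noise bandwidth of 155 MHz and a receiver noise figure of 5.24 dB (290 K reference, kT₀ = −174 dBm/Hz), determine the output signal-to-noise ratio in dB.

23.5 dB

Noise floor: N = −174 + 10 log₁₀(B) + NF
10 log₁₀(1.55×10⁸) = 81.9 dB
N = −174 + 81.9 + 5.24 = −86.86 dBm
SNR = P_sig − N = −63.4 − (−86.86) = 23.46 dB → 23.5 dB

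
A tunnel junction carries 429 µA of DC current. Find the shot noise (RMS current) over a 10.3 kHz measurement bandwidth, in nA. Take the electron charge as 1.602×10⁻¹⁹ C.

1.19 nA

I_n = √(2qI·B)
2qI·B = 2 × 1.602×10⁻¹⁹ × 4.29×10⁻⁴ × 1.03×10⁴ = 1.42×10⁻¹⁸ A²
I_n = √(1.42×10⁻¹⁸) = 1.19×10⁻⁹ A = 1.19 nA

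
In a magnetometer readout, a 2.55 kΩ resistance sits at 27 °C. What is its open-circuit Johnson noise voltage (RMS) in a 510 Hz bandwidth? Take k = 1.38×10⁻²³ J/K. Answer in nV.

T = 27 °C + 273.15 = 300.15 K
V_n = √(4kTRB)
4kTRB = 4 × 1.38×10⁻²³ × 300.15 × 2.55×10³ × 5.10×10² = 2.15×10⁻¹⁴ V²
V_n = √(2.15×10⁻¹⁴) = 1.47×10⁻⁷ V = 147 nV

147 nV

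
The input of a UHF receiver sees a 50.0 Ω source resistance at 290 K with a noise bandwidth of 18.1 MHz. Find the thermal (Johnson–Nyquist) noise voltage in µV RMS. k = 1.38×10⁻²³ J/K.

V_n = √(4kTRB)
4kTRB = 4 × 1.38×10⁻²³ × 290 × 5.00×10¹ × 1.81×10⁷ = 1.45×10⁻¹¹ V²
V_n = √(1.45×10⁻¹¹) = 3.81×10⁻⁶ V = 3.81 µV

3.81 µV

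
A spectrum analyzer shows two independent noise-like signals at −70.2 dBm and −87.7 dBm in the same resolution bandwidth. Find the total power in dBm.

Convert to linear, add, convert back:
P₁ = 9.55×10⁻¹¹ W, P₂ = 1.70×10⁻¹² W
P_tot = 9.72×10⁻¹¹ W → 10 log₁₀(P_tot / 10⁻³) = −70.1 dBm

−70.1 dBm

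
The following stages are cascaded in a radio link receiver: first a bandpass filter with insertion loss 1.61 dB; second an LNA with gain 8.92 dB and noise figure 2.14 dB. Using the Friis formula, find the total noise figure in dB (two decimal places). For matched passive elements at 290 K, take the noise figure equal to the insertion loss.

3.75 dB

Convert to linear (a loss of L dB is a gain of −L dB): F_i = 10^(NF_i/10), G_i = 10^(G_i,dB/10)
  Stage 1: F_1 = 10^(1.61/10) = 1.449, G_1 = 10^(−1.61/10) = 0.6902
  Stage 2: F_2 = 10^(2.14/10) = 1.637, G_2 = 10^(8.92/10) = 7.798
Friis cascade:
  F = 1.449 + (1.637 − 1)/0.6902 = 2.371
NF = 10 log₁₀(2.371) = 3.75 dB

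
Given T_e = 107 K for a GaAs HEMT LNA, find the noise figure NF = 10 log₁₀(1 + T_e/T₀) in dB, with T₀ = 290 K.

F = 1 + T_e/T₀ = 1 + 107/290 = 1.36897
NF = 10 log₁₀(1.36897) = 1.36 dB

1.36 dB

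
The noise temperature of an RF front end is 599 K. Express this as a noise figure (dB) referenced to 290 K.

F = 1 + T_e/T₀ = 1 + 599/290 = 3.06552
NF = 10 log₁₀(3.06552) = 4.87 dB

4.87 dB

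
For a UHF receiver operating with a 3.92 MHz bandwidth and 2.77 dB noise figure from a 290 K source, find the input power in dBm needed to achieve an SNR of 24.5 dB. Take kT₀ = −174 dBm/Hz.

Sensitivity = −174 + 10 log₁₀(B) + NF + SNR_min
= −174 + 65.93 + 2.77 + 24.5
= −80.80 dBm → −80.8 dBm

−80.8 dBm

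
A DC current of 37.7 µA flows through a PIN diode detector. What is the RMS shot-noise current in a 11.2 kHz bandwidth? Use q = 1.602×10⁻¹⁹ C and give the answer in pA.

368 pA

I_n = √(2qI·B)
2qI·B = 2 × 1.602×10⁻¹⁹ × 3.77×10⁻⁵ × 1.12×10⁴ = 1.35×10⁻¹⁹ A²
I_n = √(1.35×10⁻¹⁹) = 3.68×10⁻¹⁰ A = 368 pA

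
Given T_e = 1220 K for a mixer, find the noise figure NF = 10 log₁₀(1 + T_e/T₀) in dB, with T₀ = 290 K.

7.17 dB

F = 1 + T_e/T₀ = 1 + 1220/290 = 5.2069
NF = 10 log₁₀(5.2069) = 7.17 dB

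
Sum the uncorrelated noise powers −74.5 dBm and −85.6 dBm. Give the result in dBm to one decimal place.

−74.2 dBm

Convert to linear, add, convert back:
P₁ = 3.55×10⁻¹¹ W, P₂ = 2.75×10⁻¹² W
P_tot = 3.82×10⁻¹¹ W → 10 log₁₀(P_tot / 10⁻³) = −74.2 dBm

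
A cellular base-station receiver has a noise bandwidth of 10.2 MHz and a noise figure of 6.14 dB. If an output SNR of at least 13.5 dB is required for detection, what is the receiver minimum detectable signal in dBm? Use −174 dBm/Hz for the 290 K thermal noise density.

−84.3 dBm

Sensitivity = −174 + 10 log₁₀(B) + NF + SNR_min
= −174 + 70.09 + 6.14 + 13.5
= −84.27 dBm → −84.3 dBm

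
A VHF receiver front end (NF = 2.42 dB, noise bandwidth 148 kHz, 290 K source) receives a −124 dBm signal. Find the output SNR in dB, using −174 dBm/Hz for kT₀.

Noise floor: N = −174 + 10 log₁₀(B) + NF
10 log₁₀(1.48×10⁵) = 51.7 dB
N = −174 + 51.7 + 2.42 = −119.88 dBm
SNR = P_sig − N = −124 − (−119.88) = −4.12 dB → −4.1 dB

−4.1 dB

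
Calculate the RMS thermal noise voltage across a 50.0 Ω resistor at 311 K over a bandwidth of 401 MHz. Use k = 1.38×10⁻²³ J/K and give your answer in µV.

18.6 µV

V_n = √(4kTRB)
4kTRB = 4 × 1.38×10⁻²³ × 311 × 5.00×10¹ × 4.01×10⁸ = 3.44×10⁻¹⁰ V²
V_n = √(3.44×10⁻¹⁰) = 1.86×10⁻⁵ V = 18.6 µV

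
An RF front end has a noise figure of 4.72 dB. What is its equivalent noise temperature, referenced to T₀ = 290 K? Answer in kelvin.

570 K

F = 10^(4.72/10) = 2.96483
T_e = (F − 1)·T₀ = (2.96483 − 1) × 290 = 570 K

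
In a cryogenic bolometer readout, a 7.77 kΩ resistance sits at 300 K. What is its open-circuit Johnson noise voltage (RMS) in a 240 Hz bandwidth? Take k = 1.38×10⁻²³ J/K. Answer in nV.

176 nV

V_n = √(4kTRB)
4kTRB = 4 × 1.38×10⁻²³ × 300 × 7.77×10³ × 2.40×10² = 3.09×10⁻¹⁴ V²
V_n = √(3.09×10⁻¹⁴) = 1.76×10⁻⁷ V = 176 nV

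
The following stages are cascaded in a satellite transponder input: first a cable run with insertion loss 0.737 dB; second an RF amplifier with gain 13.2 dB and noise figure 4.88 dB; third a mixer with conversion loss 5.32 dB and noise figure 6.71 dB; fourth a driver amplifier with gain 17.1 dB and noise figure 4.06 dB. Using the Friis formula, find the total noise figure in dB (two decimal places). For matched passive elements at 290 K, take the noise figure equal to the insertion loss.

6.18 dB

Convert to linear (a loss of L dB is a gain of −L dB): F_i = 10^(NF_i/10), G_i = 10^(G_i,dB/10)
  Stage 1: F_1 = 10^(0.737/10) = 1.185, G_1 = 10^(−0.737/10) = 0.8439
  Stage 2: F_2 = 10^(4.88/10) = 3.076, G_2 = 10^(13.2/10) = 20.89
  Stage 3: F_3 = 10^(6.71/10) = 4.688, G_3 = 10^(−5.32/10) = 0.2938
  Stage 4: F_4 = 10^(4.06/10) = 2.547, G_4 = 10^(17.1/10) = 51.29
Friis cascade:
  F = 1.185 + (3.076 − 1)/0.8439 + (4.688 − 1)/17.63 + (2.547 − 1)/5.180 = 4.153
NF = 10 log₁₀(4.153) = 6.18 dB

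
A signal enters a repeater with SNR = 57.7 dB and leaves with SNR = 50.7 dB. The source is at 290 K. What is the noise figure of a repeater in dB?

7.0 dB

NF (dB) = SNR_in(dB) − SNR_out(dB) when the source is at T₀
NF = 57.7 − 50.7 = 7.0 dB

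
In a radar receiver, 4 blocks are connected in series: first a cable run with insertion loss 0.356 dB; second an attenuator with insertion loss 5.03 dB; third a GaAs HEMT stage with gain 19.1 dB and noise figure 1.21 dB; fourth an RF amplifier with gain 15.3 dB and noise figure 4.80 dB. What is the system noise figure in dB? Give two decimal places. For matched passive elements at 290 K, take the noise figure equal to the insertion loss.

Convert to linear (a loss of L dB is a gain of −L dB): F_i = 10^(NF_i/10), G_i = 10^(G_i,dB/10)
  Stage 1: F_1 = 10^(0.356/10) = 1.085, G_1 = 10^(−0.356/10) = 0.9213
  Stage 2: F_2 = 10^(5.03/10) = 3.184, G_2 = 10^(−5.03/10) = 0.3141
  Stage 3: F_3 = 10^(1.21/10) = 1.321, G_3 = 10^(19.1/10) = 81.28
  Stage 4: F_4 = 10^(4.80/10) = 3.020, G_4 = 10^(15.3/10) = 33.88
Friis cascade:
  F = 1.085 + (3.184 − 1)/0.9213 + (1.321 − 1)/0.2893 + (3.020 − 1)/23.52 = 4.653
NF = 10 log₁₀(4.653) = 6.68 dB

6.68 dB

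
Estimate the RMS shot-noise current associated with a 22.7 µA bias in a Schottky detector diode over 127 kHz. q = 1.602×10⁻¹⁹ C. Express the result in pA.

I_n = √(2qI·B)
2qI·B = 2 × 1.602×10⁻¹⁹ × 2.27×10⁻⁵ × 1.27×10⁵ = 9.24×10⁻¹⁹ A²
I_n = √(9.24×10⁻¹⁹) = 9.61×10⁻¹⁰ A = 961 pA

961 pA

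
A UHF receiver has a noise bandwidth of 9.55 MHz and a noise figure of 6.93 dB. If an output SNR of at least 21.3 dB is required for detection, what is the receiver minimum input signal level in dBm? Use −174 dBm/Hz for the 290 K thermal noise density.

Sensitivity = −174 + 10 log₁₀(B) + NF + SNR_min
= −174 + 69.8 + 6.93 + 21.3
= −75.97 dBm → −76.0 dBm

−76.0 dBm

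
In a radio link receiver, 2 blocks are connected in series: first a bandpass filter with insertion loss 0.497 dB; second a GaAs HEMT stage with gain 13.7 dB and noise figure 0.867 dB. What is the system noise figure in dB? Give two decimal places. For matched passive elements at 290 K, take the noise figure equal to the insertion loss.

1.36 dB

Convert to linear (a loss of L dB is a gain of −L dB): F_i = 10^(NF_i/10), G_i = 10^(G_i,dB/10)
  Stage 1: F_1 = 10^(0.497/10) = 1.121, G_1 = 10^(−0.497/10) = 0.8919
  Stage 2: F_2 = 10^(0.867/10) = 1.221, G_2 = 10^(13.7/10) = 23.44
Friis cascade:
  F = 1.121 + (1.221 − 1)/0.8919 = 1.369
NF = 10 log₁₀(1.369) = 1.36 dB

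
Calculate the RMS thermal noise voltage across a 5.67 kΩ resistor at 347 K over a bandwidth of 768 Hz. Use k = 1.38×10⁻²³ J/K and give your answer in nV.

289 nV

V_n = √(4kTRB)
4kTRB = 4 × 1.38×10⁻²³ × 347 × 5.67×10³ × 7.68×10² = 8.34×10⁻¹⁴ V²
V_n = √(8.34×10⁻¹⁴) = 2.89×10⁻⁷ V = 289 nV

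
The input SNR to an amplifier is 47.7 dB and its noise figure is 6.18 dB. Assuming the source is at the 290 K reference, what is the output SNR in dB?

41.52 dB

By definition F = SNR_in/SNR_out, so in dB: SNR_out = SNR_in − NF
SNR_out = 47.7 − 6.18 = 41.52 dB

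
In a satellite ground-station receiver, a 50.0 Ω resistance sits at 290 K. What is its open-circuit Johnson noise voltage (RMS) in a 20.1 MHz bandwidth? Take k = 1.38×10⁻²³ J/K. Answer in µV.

V_n = √(4kTRB)
4kTRB = 4 × 1.38×10⁻²³ × 290 × 5.00×10¹ × 2.01×10⁷ = 1.61×10⁻¹¹ V²
V_n = √(1.61×10⁻¹¹) = 4.01×10⁻⁶ V = 4.01 µV

4.01 µV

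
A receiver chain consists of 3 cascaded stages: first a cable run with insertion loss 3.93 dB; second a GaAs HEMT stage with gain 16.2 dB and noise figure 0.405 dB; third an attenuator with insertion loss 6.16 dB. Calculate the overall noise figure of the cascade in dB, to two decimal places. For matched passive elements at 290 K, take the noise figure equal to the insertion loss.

4.62 dB

Convert to linear (a loss of L dB is a gain of −L dB): F_i = 10^(NF_i/10), G_i = 10^(G_i,dB/10)
  Stage 1: F_1 = 10^(3.93/10) = 2.472, G_1 = 10^(−3.93/10) = 0.4046
  Stage 2: F_2 = 10^(0.405/10) = 1.098, G_2 = 10^(16.2/10) = 41.69
  Stage 3: F_3 = 10^(6.16/10) = 4.130, G_3 = 10^(−6.16/10) = 0.2421
Friis cascade:
  F = 2.472 + (1.098 − 1)/0.4046 + (4.130 − 1)/16.87 = 2.899
NF = 10 log₁₀(2.899) = 4.62 dB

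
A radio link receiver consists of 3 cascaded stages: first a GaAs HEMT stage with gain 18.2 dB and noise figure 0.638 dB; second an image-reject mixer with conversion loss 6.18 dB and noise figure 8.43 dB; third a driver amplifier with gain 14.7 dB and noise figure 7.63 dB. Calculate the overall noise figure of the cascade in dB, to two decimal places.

1.90 dB

Convert to linear (a loss of L dB is a gain of −L dB): F_i = 10^(NF_i/10), G_i = 10^(G_i,dB/10)
  Stage 1: F_1 = 10^(0.638/10) = 1.158, G_1 = 10^(18.2/10) = 66.07
  Stage 2: F_2 = 10^(8.43/10) = 6.966, G_2 = 10^(−6.18/10) = 0.2410
  Stage 3: F_3 = 10^(7.63/10) = 5.794, G_3 = 10^(14.7/10) = 29.51
Friis cascade:
  F = 1.158 + (6.966 − 1)/66.07 + (5.794 − 1)/15.92 = 1.550
NF = 10 log₁₀(1.550) = 1.90 dB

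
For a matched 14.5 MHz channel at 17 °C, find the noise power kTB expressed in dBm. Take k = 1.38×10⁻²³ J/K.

−102.4 dBm

T = 17 °C + 273.15 = 290.15 K
P_n = kTB = 1.38×10⁻²³ × 290.15 × 1.45×10⁷ = 5.81×10⁻¹⁴ W
In dBm: 10 log₁₀(5.81×10⁻¹⁴ / 10⁻³) = −102.4 dBm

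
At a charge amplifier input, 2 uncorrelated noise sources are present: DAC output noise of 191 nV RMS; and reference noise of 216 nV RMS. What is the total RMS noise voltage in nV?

Uncorrelated sources add in power (mean-square): V_tot = √(ΣV_i²)
V_tot = √[(1.91×10⁻⁷)² + (2.16×10⁻⁷)²] = 2.88×10⁻⁷ V = 288 nV

288 nV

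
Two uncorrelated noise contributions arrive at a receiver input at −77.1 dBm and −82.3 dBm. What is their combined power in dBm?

Convert to linear, add, convert back:
P₁ = 1.95×10⁻¹¹ W, P₂ = 5.89×10⁻¹² W
P_tot = 2.54×10⁻¹¹ W → 10 log₁₀(P_tot / 10⁻³) = −76.0 dBm

−76.0 dBm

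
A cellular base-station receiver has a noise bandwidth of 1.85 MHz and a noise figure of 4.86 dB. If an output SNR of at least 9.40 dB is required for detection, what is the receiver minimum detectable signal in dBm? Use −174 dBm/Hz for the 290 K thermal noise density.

Sensitivity = −174 + 10 log₁₀(B) + NF + SNR_min
= −174 + 62.67 + 4.86 + 9.40
= −97.07 dBm → −97.1 dBm

−97.1 dBm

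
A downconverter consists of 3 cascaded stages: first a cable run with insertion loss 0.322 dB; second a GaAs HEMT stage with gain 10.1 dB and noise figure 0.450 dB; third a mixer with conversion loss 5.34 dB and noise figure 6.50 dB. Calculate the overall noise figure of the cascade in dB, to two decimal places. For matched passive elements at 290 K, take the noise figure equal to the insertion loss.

Convert to linear (a loss of L dB is a gain of −L dB): F_i = 10^(NF_i/10), G_i = 10^(G_i,dB/10)
  Stage 1: F_1 = 10^(0.322/10) = 1.077, G_1 = 10^(−0.322/10) = 0.9285
  Stage 2: F_2 = 10^(0.450/10) = 1.109, G_2 = 10^(10.1/10) = 10.23
  Stage 3: F_3 = 10^(6.50/10) = 4.467, G_3 = 10^(−5.34/10) = 0.2924
Friis cascade:
  F = 1.077 + (1.109 − 1)/0.9285 + (4.467 − 1)/9.502 = 1.559
NF = 10 log₁₀(1.559) = 1.93 dB

1.93 dB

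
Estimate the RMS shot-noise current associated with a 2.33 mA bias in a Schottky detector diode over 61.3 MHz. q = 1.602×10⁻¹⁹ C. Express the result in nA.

214 nA

I_n = √(2qI·B)
2qI·B = 2 × 1.602×10⁻¹⁹ × 2.33×10⁻³ × 6.13×10⁷ = 4.58×10⁻¹⁴ A²
I_n = √(4.58×10⁻¹⁴) = 2.14×10⁻⁷ A = 214 nA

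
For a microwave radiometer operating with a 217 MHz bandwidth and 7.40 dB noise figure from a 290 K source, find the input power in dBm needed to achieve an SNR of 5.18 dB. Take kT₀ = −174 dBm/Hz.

Sensitivity = −174 + 10 log₁₀(B) + NF + SNR_min
= −174 + 83.36 + 7.40 + 5.18
= −78.06 dBm → −78.1 dBm

−78.1 dBm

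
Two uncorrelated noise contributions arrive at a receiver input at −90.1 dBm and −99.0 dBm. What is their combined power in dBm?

−89.6 dBm

Convert to linear, add, convert back:
P₁ = 9.77×10⁻¹³ W, P₂ = 1.26×10⁻¹³ W
P_tot = 1.10×10⁻¹² W → 10 log₁₀(P_tot / 10⁻³) = −89.6 dBm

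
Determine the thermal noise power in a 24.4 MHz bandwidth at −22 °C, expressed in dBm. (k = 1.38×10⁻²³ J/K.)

T = −22 °C + 273.15 = 251.15 K
P_n = kTB = 1.38×10⁻²³ × 251.15 × 2.44×10⁷ = 8.46×10⁻¹⁴ W
In dBm: 10 log₁₀(8.46×10⁻¹⁴ / 10⁻³) = −100.7 dBm

−100.7 dBm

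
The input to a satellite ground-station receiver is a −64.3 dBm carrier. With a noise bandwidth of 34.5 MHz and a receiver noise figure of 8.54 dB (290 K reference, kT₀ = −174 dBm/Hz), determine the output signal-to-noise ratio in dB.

25.8 dB

Noise floor: N = −174 + 10 log₁₀(B) + NF
10 log₁₀(3.45×10⁷) = 75.38 dB
N = −174 + 75.38 + 8.54 = −90.08 dBm
SNR = P_sig − N = −64.3 − (−90.08) = 25.78 dB → 25.8 dB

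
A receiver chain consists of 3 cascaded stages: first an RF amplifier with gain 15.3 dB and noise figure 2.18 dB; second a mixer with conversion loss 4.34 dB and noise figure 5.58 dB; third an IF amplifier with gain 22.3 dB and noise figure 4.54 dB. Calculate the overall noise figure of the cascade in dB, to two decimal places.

2.73 dB

Convert to linear (a loss of L dB is a gain of −L dB): F_i = 10^(NF_i/10), G_i = 10^(G_i,dB/10)
  Stage 1: F_1 = 10^(2.18/10) = 1.652, G_1 = 10^(15.3/10) = 33.88
  Stage 2: F_2 = 10^(5.58/10) = 3.614, G_2 = 10^(−4.34/10) = 0.3681
  Stage 3: F_3 = 10^(4.54/10) = 2.844, G_3 = 10^(22.3/10) = 169.8
Friis cascade:
  F = 1.652 + (3.614 − 1)/33.88 + (2.844 − 1)/12.47 = 1.877
NF = 10 log₁₀(1.877) = 2.73 dB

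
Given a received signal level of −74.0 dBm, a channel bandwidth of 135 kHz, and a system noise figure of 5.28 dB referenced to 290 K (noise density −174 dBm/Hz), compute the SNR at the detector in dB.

Noise floor: N = −174 + 10 log₁₀(B) + NF
10 log₁₀(1.35×10⁵) = 51.3 dB
N = −174 + 51.3 + 5.28 = −117.42 dBm
SNR = P_sig − N = −74.0 − (−117.42) = 43.42 dB → 43.4 dB

43.4 dB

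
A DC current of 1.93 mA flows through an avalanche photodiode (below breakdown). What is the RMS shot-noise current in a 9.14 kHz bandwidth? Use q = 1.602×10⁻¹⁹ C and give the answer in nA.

I_n = √(2qI·B)
2qI·B = 2 × 1.602×10⁻¹⁹ × 1.93×10⁻³ × 9.14×10³ = 5.65×10⁻¹⁸ A²
I_n = √(5.65×10⁻¹⁸) = 2.38×10⁻⁹ A = 2.38 nA

2.38 nA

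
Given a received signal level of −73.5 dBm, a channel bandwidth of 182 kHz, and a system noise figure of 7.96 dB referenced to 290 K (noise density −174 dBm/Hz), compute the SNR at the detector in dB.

Noise floor: N = −174 + 10 log₁₀(B) + NF
10 log₁₀(1.82×10⁵) = 52.6 dB
N = −174 + 52.6 + 7.96 = −113.44 dBm
SNR = P_sig − N = −73.5 − (−113.44) = 39.94 dB → 39.9 dB

39.9 dB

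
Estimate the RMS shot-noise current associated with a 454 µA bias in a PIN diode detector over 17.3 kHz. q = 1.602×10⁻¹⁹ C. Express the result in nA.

1.59 nA

I_n = √(2qI·B)
2qI·B = 2 × 1.602×10⁻¹⁹ × 4.54×10⁻⁴ × 1.73×10⁴ = 2.52×10⁻¹⁸ A²
I_n = √(2.52×10⁻¹⁸) = 1.59×10⁻⁹ A = 1.59 nA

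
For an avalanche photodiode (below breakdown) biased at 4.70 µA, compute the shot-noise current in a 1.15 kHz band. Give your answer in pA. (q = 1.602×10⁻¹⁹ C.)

I_n = √(2qI·B)
2qI·B = 2 × 1.602×10⁻¹⁹ × 4.70×10⁻⁶ × 1.15×10³ = 1.73×10⁻²¹ A²
I_n = √(1.73×10⁻²¹) = 4.16×10⁻¹¹ A = 41.6 pA

41.6 pA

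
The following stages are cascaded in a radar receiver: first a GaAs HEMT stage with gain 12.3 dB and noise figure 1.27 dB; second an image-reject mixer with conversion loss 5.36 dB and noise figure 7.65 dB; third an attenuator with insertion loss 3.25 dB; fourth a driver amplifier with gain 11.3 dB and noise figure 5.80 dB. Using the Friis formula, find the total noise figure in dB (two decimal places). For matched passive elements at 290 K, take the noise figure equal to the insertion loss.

Convert to linear (a loss of L dB is a gain of −L dB): F_i = 10^(NF_i/10), G_i = 10^(G_i,dB/10)
  Stage 1: F_1 = 10^(1.27/10) = 1.340, G_1 = 10^(12.3/10) = 16.98
  Stage 2: F_2 = 10^(7.65/10) = 5.821, G_2 = 10^(−5.36/10) = 0.2911
  Stage 3: F_3 = 10^(3.25/10) = 2.113, G_3 = 10^(−3.25/10) = 0.4732
  Stage 4: F_4 = 10^(5.80/10) = 3.802, G_4 = 10^(11.3/10) = 13.49
Friis cascade:
  F = 1.340 + (5.821 − 1)/16.98 + (2.113 − 1)/4.943 + (3.802 − 1)/2.339 = 3.047
NF = 10 log₁₀(3.047) = 4.84 dB

4.84 dB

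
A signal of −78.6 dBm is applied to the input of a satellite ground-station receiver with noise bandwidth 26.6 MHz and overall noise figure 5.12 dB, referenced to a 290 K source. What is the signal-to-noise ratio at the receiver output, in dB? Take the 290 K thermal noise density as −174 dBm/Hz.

16.0 dB

Noise floor: N = −174 + 10 log₁₀(B) + NF
10 log₁₀(2.66×10⁷) = 74.25 dB
N = −174 + 74.25 + 5.12 = −94.63 dBm
SNR = P_sig − N = −78.6 − (−94.63) = 16.03 dB → 16.0 dB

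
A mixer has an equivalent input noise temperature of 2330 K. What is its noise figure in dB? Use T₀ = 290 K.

F = 1 + T_e/T₀ = 1 + 2330/290 = 9.03448
NF = 10 log₁₀(9.03448) = 9.56 dB

9.56 dB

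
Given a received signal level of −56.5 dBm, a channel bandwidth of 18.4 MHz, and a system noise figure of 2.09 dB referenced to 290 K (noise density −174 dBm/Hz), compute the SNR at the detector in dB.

Noise floor: N = −174 + 10 log₁₀(B) + NF
10 log₁₀(1.84×10⁷) = 72.65 dB
N = −174 + 72.65 + 2.09 = −99.26 dBm
SNR = P_sig − N = −56.5 − (−99.26) = 42.76 dB → 42.8 dB

42.8 dB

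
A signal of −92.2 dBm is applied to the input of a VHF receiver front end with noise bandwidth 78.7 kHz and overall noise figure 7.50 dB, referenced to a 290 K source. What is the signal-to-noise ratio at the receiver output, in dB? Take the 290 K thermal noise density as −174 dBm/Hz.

Noise floor: N = −174 + 10 log₁₀(B) + NF
10 log₁₀(7.87×10⁴) = 48.96 dB
N = −174 + 48.96 + 7.50 = −117.54 dBm
SNR = P_sig − N = −92.2 − (−117.54) = 25.34 dB → 25.3 dB

25.3 dB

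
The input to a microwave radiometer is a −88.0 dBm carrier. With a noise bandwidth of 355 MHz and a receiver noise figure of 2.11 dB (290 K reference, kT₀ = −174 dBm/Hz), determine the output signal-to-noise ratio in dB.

Noise floor: N = −174 + 10 log₁₀(B) + NF
10 log₁₀(3.55×10⁸) = 85.5 dB
N = −174 + 85.5 + 2.11 = −86.39 dBm
SNR = P_sig − N = −88.0 − (−86.39) = −1.61 dB → −1.6 dB

−1.6 dB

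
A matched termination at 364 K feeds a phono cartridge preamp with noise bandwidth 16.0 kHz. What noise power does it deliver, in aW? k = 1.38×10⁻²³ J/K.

P_n = kTB = 1.38×10⁻²³ × 364 × 1.60×10⁴ = 8.04×10⁻¹⁷ W = 80.4 aW

80.4 aW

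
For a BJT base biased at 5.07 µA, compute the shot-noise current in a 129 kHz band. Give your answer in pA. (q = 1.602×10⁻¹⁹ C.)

458 pA

I_n = √(2qI·B)
2qI·B = 2 × 1.602×10⁻¹⁹ × 5.07×10⁻⁶ × 1.29×10⁵ = 2.10×10⁻¹⁹ A²
I_n = √(2.10×10⁻¹⁹) = 4.58×10⁻¹⁰ A = 458 pA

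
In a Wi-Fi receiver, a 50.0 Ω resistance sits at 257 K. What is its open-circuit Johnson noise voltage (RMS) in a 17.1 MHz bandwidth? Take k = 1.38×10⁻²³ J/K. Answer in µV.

3.48 µV

V_n = √(4kTRB)
4kTRB = 4 × 1.38×10⁻²³ × 257 × 5.00×10¹ × 1.71×10⁷ = 1.21×10⁻¹¹ V²
V_n = √(1.21×10⁻¹¹) = 3.48×10⁻⁶ V = 3.48 µV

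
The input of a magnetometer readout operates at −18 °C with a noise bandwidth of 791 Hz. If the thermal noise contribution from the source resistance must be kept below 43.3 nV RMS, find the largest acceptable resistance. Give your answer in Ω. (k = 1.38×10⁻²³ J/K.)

168 Ω

T = −18 °C + 273.15 = 255.15 K
Johnson–Nyquist: V_n = √(4kTRB) ⇒ R = V_n² / (4kTB)
4kTB = 4 × 1.38×10⁻²³ × 255.15 × 7.91×10² = 1.11×10⁻¹⁷
R = (4.33×10⁻⁸)² / 1.11×10⁻¹⁷ = 1.68×10² Ω = 168 Ω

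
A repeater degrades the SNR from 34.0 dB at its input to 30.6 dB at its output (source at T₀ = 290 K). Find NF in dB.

NF (dB) = SNR_in(dB) − SNR_out(dB) when the source is at T₀
NF = 34.0 − 30.6 = 3.4 dB

3.4 dB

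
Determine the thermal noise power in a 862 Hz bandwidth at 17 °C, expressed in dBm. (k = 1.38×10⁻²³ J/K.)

−144.6 dBm

T = 17 °C + 273.15 = 290.15 K
P_n = kTB = 1.38×10⁻²³ × 290.15 × 8.62×10² = 3.45×10⁻¹⁸ W
In dBm: 10 log₁₀(3.45×10⁻¹⁸ / 10⁻³) = −144.6 dBm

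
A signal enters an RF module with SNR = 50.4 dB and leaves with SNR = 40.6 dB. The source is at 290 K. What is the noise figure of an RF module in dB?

NF (dB) = SNR_in(dB) − SNR_out(dB) when the source is at T₀
NF = 50.4 − 40.6 = 9.8 dB

9.8 dB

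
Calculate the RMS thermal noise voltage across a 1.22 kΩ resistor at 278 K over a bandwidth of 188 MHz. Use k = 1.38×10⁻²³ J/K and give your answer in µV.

59.3 µV

V_n = √(4kTRB)
4kTRB = 4 × 1.38×10⁻²³ × 278 × 1.22×10³ × 1.88×10⁸ = 3.52×10⁻⁹ V²
V_n = √(3.52×10⁻⁹) = 5.93×10⁻⁵ V = 59.3 µV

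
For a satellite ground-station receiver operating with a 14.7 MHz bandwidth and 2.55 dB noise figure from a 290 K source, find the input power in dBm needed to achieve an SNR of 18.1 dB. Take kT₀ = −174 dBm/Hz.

−81.7 dBm

Sensitivity = −174 + 10 log₁₀(B) + NF + SNR_min
= −174 + 71.67 + 2.55 + 18.1
= −81.68 dBm → −81.7 dBm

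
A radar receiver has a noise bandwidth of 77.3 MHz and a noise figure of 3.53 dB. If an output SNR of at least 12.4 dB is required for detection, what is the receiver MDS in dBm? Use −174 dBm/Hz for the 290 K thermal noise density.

−79.2 dBm

Sensitivity = −174 + 10 log₁₀(B) + NF + SNR_min
= −174 + 78.88 + 3.53 + 12.4
= −79.19 dBm → −79.2 dBm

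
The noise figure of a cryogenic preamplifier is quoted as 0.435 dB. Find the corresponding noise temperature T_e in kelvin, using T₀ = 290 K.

F = 10^(0.435/10) = 1.10535
T_e = (F − 1)·T₀ = (1.10535 − 1) × 290 = 30.6 K

30.6 K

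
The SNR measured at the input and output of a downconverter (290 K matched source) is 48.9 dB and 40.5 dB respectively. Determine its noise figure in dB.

8.4 dB

NF (dB) = SNR_in(dB) − SNR_out(dB) when the source is at T₀
NF = 48.9 − 40.5 = 8.4 dB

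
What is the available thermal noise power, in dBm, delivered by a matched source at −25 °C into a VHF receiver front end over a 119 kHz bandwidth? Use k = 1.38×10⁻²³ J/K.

T = −25 °C + 273.15 = 248.15 K
P_n = kTB = 1.38×10⁻²³ × 248.15 × 1.19×10⁵ = 4.08×10⁻¹⁶ W
In dBm: 10 log₁₀(4.08×10⁻¹⁶ / 10⁻³) = −123.9 dBm

−123.9 dBm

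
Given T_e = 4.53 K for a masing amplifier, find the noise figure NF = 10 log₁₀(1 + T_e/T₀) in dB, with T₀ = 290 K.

F = 1 + T_e/T₀ = 1 + 4.53/290 = 1.01562
NF = 10 log₁₀(1.01562) = 0.067 dB

0.067 dB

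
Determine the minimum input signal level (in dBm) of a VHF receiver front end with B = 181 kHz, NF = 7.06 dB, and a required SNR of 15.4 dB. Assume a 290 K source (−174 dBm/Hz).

Sensitivity = −174 + 10 log₁₀(B) + NF + SNR_min
= −174 + 52.58 + 7.06 + 15.4
= −98.96 dBm → −99.0 dBm

−99.0 dBm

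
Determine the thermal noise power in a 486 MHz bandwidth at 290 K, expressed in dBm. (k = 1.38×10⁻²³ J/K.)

−87.1 dBm

P_n = kTB = 1.38×10⁻²³ × 290 × 4.86×10⁸ = 1.94×10⁻¹² W
In dBm: 10 log₁₀(1.94×10⁻¹² / 10⁻³) = −87.1 dBm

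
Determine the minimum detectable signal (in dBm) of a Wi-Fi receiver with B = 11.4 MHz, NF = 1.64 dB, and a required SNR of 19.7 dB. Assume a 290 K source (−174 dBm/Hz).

Sensitivity = −174 + 10 log₁₀(B) + NF + SNR_min
= −174 + 70.57 + 1.64 + 19.7
= −82.09 dBm → −82.1 dBm

−82.1 dBm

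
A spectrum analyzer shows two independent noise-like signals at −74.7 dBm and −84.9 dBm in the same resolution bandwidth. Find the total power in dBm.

Convert to linear, add, convert back:
P₁ = 3.39×10⁻¹¹ W, P₂ = 3.24×10⁻¹² W
P_tot = 3.71×10⁻¹¹ W → 10 log₁₀(P_tot / 10⁻³) = −74.3 dBm

−74.3 dBm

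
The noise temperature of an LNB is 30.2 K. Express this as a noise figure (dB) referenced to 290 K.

F = 1 + T_e/T₀ = 1 + 30.2/290 = 1.10414
NF = 10 log₁₀(1.10414) = 0.430 dB

0.430 dB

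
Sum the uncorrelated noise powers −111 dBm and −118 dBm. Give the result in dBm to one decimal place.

Convert to linear, add, convert back:
P₁ = 7.94×10⁻¹⁵ W, P₂ = 1.58×10⁻¹⁵ W
P_tot = 9.53×10⁻¹⁵ W → 10 log₁₀(P_tot / 10⁻³) = −110.2 dBm

−110.2 dBm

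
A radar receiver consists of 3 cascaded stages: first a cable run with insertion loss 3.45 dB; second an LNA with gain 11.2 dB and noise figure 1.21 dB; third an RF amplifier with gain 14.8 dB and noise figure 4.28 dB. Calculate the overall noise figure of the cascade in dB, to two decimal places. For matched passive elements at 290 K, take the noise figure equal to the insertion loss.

Convert to linear (a loss of L dB is a gain of −L dB): F_i = 10^(NF_i/10), G_i = 10^(G_i,dB/10)
  Stage 1: F_1 = 10^(3.45/10) = 2.213, G_1 = 10^(−3.45/10) = 0.4519
  Stage 2: F_2 = 10^(1.21/10) = 1.321, G_2 = 10^(11.2/10) = 13.18
  Stage 3: F_3 = 10^(4.28/10) = 2.679, G_3 = 10^(14.8/10) = 30.20
Friis cascade:
  F = 2.213 + (1.321 − 1)/0.4519 + (2.679 − 1)/5.957 = 3.206
NF = 10 log₁₀(3.206) = 5.06 dB

5.06 dB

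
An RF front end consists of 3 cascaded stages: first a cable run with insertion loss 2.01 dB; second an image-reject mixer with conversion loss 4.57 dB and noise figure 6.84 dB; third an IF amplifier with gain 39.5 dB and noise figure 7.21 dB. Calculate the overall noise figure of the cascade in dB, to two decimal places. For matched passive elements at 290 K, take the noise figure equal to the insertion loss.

Convert to linear (a loss of L dB is a gain of −L dB): F_i = 10^(NF_i/10), G_i = 10^(G_i,dB/10)
  Stage 1: F_1 = 10^(2.01/10) = 1.589, G_1 = 10^(−2.01/10) = 0.6295
  Stage 2: F_2 = 10^(6.84/10) = 4.831, G_2 = 10^(−4.57/10) = 0.3491
  Stage 3: F_3 = 10^(7.21/10) = 5.260, G_3 = 10^(39.5/10) = 8913
Friis cascade:
  F = 1.589 + (4.831 − 1)/0.6295 + (5.260 − 1)/0.2198 = 27.06
NF = 10 log₁₀(27.06) = 14.32 dB

14.32 dB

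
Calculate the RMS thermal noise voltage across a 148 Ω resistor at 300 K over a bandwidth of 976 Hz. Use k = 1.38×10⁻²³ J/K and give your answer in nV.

V_n = √(4kTRB)
4kTRB = 4 × 1.38×10⁻²³ × 300 × 1.48×10² × 9.76×10² = 2.39×10⁻¹⁵ V²
V_n = √(2.39×10⁻¹⁵) = 4.89×10⁻⁸ V = 48.9 nV

48.9 nV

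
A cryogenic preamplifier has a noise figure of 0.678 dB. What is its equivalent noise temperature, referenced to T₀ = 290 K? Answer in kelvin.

F = 10^(0.678/10) = 1.16896
T_e = (F − 1)·T₀ = (1.16896 − 1) × 290 = 49.0 K

49.0 K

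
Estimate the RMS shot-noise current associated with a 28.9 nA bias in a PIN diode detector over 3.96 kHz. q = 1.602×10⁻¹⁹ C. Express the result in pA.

6.06 pA

I_n = √(2qI·B)
2qI·B = 2 × 1.602×10⁻¹⁹ × 2.89×10⁻⁸ × 3.96×10³ = 3.67×10⁻²³ A²
I_n = √(3.67×10⁻²³) = 6.06×10⁻¹² A = 6.06 pA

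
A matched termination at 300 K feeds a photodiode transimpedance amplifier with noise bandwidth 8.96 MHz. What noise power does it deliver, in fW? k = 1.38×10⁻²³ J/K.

37.1 fW

P_n = kTB = 1.38×10⁻²³ × 300 × 8.96×10⁶ = 3.71×10⁻¹⁴ W = 37.1 fW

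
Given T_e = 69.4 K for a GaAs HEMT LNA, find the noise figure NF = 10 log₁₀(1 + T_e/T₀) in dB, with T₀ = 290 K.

0.932 dB

F = 1 + T_e/T₀ = 1 + 69.4/290 = 1.23931
NF = 10 log₁₀(1.23931) = 0.932 dB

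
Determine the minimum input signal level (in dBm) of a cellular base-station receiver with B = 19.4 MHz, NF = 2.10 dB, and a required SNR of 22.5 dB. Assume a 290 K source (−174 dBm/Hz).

−76.5 dBm

Sensitivity = −174 + 10 log₁₀(B) + NF + SNR_min
= −174 + 72.88 + 2.10 + 22.5
= −76.52 dBm → −76.5 dBm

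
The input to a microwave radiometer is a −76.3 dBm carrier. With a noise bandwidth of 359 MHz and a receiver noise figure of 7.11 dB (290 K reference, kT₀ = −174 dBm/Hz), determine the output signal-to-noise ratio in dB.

5.0 dB

Noise floor: N = −174 + 10 log₁₀(B) + NF
10 log₁₀(3.59×10⁸) = 85.55 dB
N = −174 + 85.55 + 7.11 = −81.34 dBm
SNR = P_sig − N = −76.3 − (−81.34) = 5.04 dB → 5.0 dB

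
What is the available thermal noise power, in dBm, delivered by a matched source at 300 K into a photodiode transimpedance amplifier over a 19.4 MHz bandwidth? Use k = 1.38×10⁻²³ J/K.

P_n = kTB = 1.38×10⁻²³ × 300 × 1.94×10⁷ = 8.03×10⁻¹⁴ W
In dBm: 10 log₁₀(8.03×10⁻¹⁴ / 10⁻³) = −101.0 dBm

−101.0 dBm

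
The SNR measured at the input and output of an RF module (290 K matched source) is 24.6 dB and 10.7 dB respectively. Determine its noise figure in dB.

13.9 dB

NF (dB) = SNR_in(dB) − SNR_out(dB) when the source is at T₀
NF = 24.6 − 10.7 = 13.9 dB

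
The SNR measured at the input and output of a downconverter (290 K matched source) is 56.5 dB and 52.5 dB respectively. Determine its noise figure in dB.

4.0 dB

NF (dB) = SNR_in(dB) − SNR_out(dB) when the source is at T₀
NF = 56.5 − 52.5 = 4.0 dB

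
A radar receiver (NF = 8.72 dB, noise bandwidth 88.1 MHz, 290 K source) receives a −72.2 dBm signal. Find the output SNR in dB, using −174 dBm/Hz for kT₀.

Noise floor: N = −174 + 10 log₁₀(B) + NF
10 log₁₀(8.81×10⁷) = 79.45 dB
N = −174 + 79.45 + 8.72 = −85.83 dBm
SNR = P_sig − N = −72.2 − (−85.83) = 13.63 dB → 13.6 dB

13.6 dB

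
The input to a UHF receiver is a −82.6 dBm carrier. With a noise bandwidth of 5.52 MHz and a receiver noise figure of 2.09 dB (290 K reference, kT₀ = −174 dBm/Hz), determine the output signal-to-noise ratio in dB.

Noise floor: N = −174 + 10 log₁₀(B) + NF
10 log₁₀(5.52×10⁶) = 67.42 dB
N = −174 + 67.42 + 2.09 = −104.49 dBm
SNR = P_sig − N = −82.6 − (−104.49) = 21.89 dB → 21.9 dB

21.9 dB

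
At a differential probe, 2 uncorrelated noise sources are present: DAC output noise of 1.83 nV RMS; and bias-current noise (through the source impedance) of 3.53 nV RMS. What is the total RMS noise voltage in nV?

3.98 nV

Uncorrelated sources add in power (mean-square): V_tot = √(ΣV_i²)
V_tot = √[(1.83×10⁻⁹)² + (3.53×10⁻⁹)²] = 3.98×10⁻⁹ V = 3.98 nV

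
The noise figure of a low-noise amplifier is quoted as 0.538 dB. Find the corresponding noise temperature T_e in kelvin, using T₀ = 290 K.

38.2 K

F = 10^(0.538/10) = 1.13188
T_e = (F − 1)·T₀ = (1.13188 − 1) × 290 = 38.2 K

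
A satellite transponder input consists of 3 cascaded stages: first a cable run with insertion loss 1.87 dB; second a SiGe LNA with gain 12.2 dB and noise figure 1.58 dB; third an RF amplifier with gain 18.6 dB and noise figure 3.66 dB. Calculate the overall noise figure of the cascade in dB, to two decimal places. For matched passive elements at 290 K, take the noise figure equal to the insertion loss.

Convert to linear (a loss of L dB is a gain of −L dB): F_i = 10^(NF_i/10), G_i = 10^(G_i,dB/10)
  Stage 1: F_1 = 10^(1.87/10) = 1.538, G_1 = 10^(−1.87/10) = 0.6501
  Stage 2: F_2 = 10^(1.58/10) = 1.439, G_2 = 10^(12.2/10) = 16.60
  Stage 3: F_3 = 10^(3.66/10) = 2.323, G_3 = 10^(18.6/10) = 72.44
Friis cascade:
  F = 1.538 + (1.439 − 1)/0.6501 + (2.323 − 1)/10.79 = 2.336
NF = 10 log₁₀(2.336) = 3.68 dB

3.68 dB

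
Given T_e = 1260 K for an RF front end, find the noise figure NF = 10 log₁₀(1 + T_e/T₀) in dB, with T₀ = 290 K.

7.28 dB

F = 1 + T_e/T₀ = 1 + 1260/290 = 5.34483
NF = 10 log₁₀(5.34483) = 7.28 dB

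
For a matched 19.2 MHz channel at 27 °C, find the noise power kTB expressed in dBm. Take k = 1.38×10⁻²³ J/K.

T = 27 °C + 273.15 = 300.15 K
P_n = kTB = 1.38×10⁻²³ × 300.15 × 1.92×10⁷ = 7.95×10⁻¹⁴ W
In dBm: 10 log₁₀(7.95×10⁻¹⁴ / 10⁻³) = −101.0 dBm

−101.0 dBm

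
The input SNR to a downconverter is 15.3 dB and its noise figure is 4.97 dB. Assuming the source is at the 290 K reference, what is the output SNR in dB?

10.33 dB

By definition F = SNR_in/SNR_out, so in dB: SNR_out = SNR_in − NF
SNR_out = 15.3 − 4.97 = 10.33 dB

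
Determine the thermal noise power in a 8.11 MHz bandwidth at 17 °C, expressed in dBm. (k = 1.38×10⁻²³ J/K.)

T = 17 °C + 273.15 = 290.15 K
P_n = kTB = 1.38×10⁻²³ × 290.15 × 8.11×10⁶ = 3.25×10⁻¹⁴ W
In dBm: 10 log₁₀(3.25×10⁻¹⁴ / 10⁻³) = −104.9 dBm

−104.9 dBm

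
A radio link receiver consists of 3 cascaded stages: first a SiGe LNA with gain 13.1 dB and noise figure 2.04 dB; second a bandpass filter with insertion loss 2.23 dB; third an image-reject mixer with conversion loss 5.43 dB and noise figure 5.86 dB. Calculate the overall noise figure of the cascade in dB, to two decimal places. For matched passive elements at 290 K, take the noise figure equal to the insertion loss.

Convert to linear (a loss of L dB is a gain of −L dB): F_i = 10^(NF_i/10), G_i = 10^(G_i,dB/10)
  Stage 1: F_1 = 10^(2.04/10) = 1.600, G_1 = 10^(13.1/10) = 20.42
  Stage 2: F_2 = 10^(2.23/10) = 1.671, G_2 = 10^(−2.23/10) = 0.5984
  Stage 3: F_3 = 10^(5.86/10) = 3.855, G_3 = 10^(−5.43/10) = 0.2864
Friis cascade:
  F = 1.600 + (1.671 − 1)/20.42 + (3.855 − 1)/12.22 = 1.866
NF = 10 log₁₀(1.866) = 2.71 dB

2.71 dB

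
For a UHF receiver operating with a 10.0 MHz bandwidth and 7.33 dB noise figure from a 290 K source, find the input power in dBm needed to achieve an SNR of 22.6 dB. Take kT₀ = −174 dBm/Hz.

−74.1 dBm

Sensitivity = −174 + 10 log₁₀(B) + NF + SNR_min
= −174 + 70 + 7.33 + 22.6
= −74.07 dBm → −74.1 dBm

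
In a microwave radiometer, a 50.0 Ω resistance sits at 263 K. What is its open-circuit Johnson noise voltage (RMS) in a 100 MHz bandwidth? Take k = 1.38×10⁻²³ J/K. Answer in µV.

V_n = √(4kTRB)
4kTRB = 4 × 1.38×10⁻²³ × 263 × 5.00×10¹ × 1.00×10⁸ = 7.26×10⁻¹¹ V²
V_n = √(7.26×10⁻¹¹) = 8.52×10⁻⁶ V = 8.52 µV

8.52 µV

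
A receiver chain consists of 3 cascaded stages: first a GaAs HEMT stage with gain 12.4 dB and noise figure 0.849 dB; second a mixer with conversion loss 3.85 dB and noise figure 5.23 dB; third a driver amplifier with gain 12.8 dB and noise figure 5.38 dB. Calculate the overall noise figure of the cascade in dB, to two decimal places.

2.29 dB

Convert to linear (a loss of L dB is a gain of −L dB): F_i = 10^(NF_i/10), G_i = 10^(G_i,dB/10)
  Stage 1: F_1 = 10^(0.849/10) = 1.216, G_1 = 10^(12.4/10) = 17.38
  Stage 2: F_2 = 10^(5.23/10) = 3.334, G_2 = 10^(−3.85/10) = 0.4121
  Stage 3: F_3 = 10^(5.38/10) = 3.451, G_3 = 10^(12.8/10) = 19.05
Friis cascade:
  F = 1.216 + (3.334 − 1)/17.38 + (3.451 − 1)/7.161 = 1.693
NF = 10 log₁₀(1.693) = 2.29 dB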